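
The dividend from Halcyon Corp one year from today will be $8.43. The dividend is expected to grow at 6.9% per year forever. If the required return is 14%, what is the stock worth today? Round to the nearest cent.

Growing perpetuity: P = D₁ / (r − g) = $8.4300 / (0.14 − 0.069) = $118.73

$118.73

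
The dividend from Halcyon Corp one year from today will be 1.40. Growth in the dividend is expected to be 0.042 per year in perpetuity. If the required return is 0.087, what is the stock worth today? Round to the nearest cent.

Growing perpetuity: P = D₁ / (r − g) = 1.4000 / (0.087 − 0.042) = 31.11

31.11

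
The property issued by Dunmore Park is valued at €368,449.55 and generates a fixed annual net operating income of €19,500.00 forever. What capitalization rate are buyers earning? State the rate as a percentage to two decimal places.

P = C/r ⇒ r = C/P = €19,500.00/€368,449.55 = 0.052924

5.29%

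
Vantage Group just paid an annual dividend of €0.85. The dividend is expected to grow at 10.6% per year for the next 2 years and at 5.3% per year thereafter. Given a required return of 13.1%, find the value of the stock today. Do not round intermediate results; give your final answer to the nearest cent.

D_1 = 0.94010
D_2 = 1.03975
Terminal value at year 2: TV = D_2×(1+g_2)/(r−g_2) = 1.09486/0.078 = 14.03663
P_0 = D_1/(1+r)^1 + D_2/(1+r)^2 + TV/(1+r)^2
    = 0.83121 + 0.81284 + 10.97331 = 12.61736

€12.62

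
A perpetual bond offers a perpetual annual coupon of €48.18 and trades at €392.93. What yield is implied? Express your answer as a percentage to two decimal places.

P = C/r ⇒ r = C/P = €48.18/€392.93 = 0.122617

12.26%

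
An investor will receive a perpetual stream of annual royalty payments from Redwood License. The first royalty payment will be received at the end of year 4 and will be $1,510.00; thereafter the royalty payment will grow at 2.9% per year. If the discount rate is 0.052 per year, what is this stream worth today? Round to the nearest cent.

Value at end of year 3: C₁ / (r − g) = $1,510.00 / (0.052 − 0.029) = $65,652.1739
Discount to today: PV = $65,652.1739 / (1 + 0.052)^3 = $65,652.1739 / 1.164253 = $56,389.97

$56389.97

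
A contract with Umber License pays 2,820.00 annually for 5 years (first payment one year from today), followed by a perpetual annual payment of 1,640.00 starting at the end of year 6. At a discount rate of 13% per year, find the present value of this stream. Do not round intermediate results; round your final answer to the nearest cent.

PV of 5-year annuity: 2,820.00 × [1 − (1+0.13)^−5] / 0.13 = 9918.59216
Perpetuity value at year 5: 1,640.00 / 0.13 = 12615.38462
PV of perpetuity: 12615.38462 / (1+0.13)^5 = 6847.12535
Total PV = 9918.59216 + 6847.12535 = 16765.71750

16765.72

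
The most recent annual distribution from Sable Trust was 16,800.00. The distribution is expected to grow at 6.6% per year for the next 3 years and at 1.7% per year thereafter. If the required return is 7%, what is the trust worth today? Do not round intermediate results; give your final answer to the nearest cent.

368792.06

D_1 = 17908.80000
D_2 = 19090.78080
D_3 = 20350.77233
Terminal value at year 3: TV = D_3×(1+g_2)/(r−g_2) = 20696.73546/0.053 = 390504.44269
P_0 = D_1/(1+r)^1 + D_2/(1+r)^2 + D_3/(1+r)^3 + TV/(1+r)^3
    = 16737.19626 + 16674.62730 + 16612.29225 + 318767.94748 = 368792.06330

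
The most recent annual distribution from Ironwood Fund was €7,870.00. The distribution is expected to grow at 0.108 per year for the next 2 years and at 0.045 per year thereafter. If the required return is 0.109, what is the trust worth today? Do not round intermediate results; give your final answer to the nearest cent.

€143989.42

D_1 = 8719.96000
D_2 = 9661.71568
Terminal value at year 2: TV = D_2×(1+g_2)/(r−g_2) = 10096.49289/0.064 = 157757.70134
P_0 = D_1/(1+r)^1 + D_2/(1+r)^2 + TV/(1+r)^2
    = 7862.90352 + 7855.81343 + 128270.70370 = 143989.42065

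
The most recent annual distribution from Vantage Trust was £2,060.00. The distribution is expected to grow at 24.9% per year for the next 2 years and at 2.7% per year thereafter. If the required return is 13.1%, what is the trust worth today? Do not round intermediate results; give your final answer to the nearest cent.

£29595.90

D_1 = 2572.94000
D_2 = 3213.60206
Terminal value at year 2: TV = D_2×(1+g_2)/(r−g_2) = 3300.36932/0.104 = 31734.32034
P_0 = D_1/(1+r)^1 + D_2/(1+r)^2 + TV/(1+r)^2
    = 2274.92485 + 2512.27333 + 24808.69909 = 29595.89727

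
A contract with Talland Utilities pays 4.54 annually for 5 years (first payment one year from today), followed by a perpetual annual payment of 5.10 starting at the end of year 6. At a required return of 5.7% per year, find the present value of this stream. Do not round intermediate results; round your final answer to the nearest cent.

87.10

PV of 5-year annuity: 4.54 × [1 − (1+0.057)^−5] / 0.057 = 19.28122
Perpetuity value at year 5: 5.10 / 0.057 = 89.47368
PV of perpetuity: 89.47368 / (1+0.057)^5 = 67.81416
Total PV = 19.28122 + 67.81416 = 87.09538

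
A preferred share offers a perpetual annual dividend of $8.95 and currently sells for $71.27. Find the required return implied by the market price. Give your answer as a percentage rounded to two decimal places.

P = C/r ⇒ r = C/P = $8.95/$71.27 = 0.125579

12.56%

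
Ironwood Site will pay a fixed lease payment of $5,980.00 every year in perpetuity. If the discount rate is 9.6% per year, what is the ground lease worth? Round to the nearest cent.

$62291.67

Level perpetuity: PV = C / r = $5,980.00 / 0.096 = $62,291.67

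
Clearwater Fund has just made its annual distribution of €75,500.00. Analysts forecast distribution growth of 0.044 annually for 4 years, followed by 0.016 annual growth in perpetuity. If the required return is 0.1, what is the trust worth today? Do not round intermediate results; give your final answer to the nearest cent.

€1006427.45

D_1 = 78822.00000
D_2 = 82290.16800
D_3 = 85910.93539
D_4 = 89691.01655
Terminal value at year 4: TV = D_4×(1+g_2)/(r−g_2) = 91126.07281/0.084 = 1084834.20017
P_0 = D_1/(1+r)^1 + D_2/(1+r)^2 + D_3/(1+r)^3 + D_4/(1+r)^4 + TV/(1+r)^4
    = 71656.36364 + 68008.40331 + 64546.15732 + 61260.17113 + 740956.35555 = 1006427.45094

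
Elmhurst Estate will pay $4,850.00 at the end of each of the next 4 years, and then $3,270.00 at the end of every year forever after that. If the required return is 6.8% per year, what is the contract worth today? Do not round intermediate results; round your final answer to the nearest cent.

PV of 4-year annuity: $4,850.00 × [1 − (1+0.068)^−4] / 0.068 = 16502.42063
Perpetuity value at year 4: $3,270.00 / 0.068 = 48088.23529
PV of perpetuity: 48088.23529 / (1+0.068)^4 = 36961.86098
Total PV = 16502.42063 + 36961.86098 = 53464.28160

$53464.28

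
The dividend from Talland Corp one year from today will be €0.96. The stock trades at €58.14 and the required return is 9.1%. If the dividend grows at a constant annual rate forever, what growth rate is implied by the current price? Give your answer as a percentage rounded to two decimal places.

7.45%

P = D₁/(r−g) ⇒ g = r − D₁/P = 0.091 − €0.96/€58.14 = 0.074488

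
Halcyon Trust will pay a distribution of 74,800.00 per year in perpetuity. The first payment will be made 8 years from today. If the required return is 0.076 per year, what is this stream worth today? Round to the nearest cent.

Value at end of year 7: C / r = 74,800.00 / 0.076 = 984,210.5263
Discount to today: PV = 984,210.5263 / (1 + 0.076)^7 = 984,210.5263 / 1.669882 = 589,389.11

589389.11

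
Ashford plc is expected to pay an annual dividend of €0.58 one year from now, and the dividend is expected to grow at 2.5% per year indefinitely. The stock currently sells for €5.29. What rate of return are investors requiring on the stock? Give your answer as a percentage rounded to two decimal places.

P = D₁/(r − g) ⇒ r = D₁/P + g = €0.5800/€5.29 + 0.025 = 0.109641 + 0.025 = 0.134641

13.46%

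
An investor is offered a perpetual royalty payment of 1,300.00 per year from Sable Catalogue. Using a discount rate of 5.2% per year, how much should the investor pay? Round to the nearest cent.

25000.00

Level perpetuity: PV = C / r = 1,300.00 / 0.052 = 25,000.00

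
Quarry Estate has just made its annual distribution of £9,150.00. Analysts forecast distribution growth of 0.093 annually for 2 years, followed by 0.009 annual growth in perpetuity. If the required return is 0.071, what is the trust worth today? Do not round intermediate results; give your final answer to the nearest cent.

£173957.07

D_1 = 10000.95000
D_2 = 10931.03835
Terminal value at year 2: TV = D_2×(1+g_2)/(r−g_2) = 11029.41770/0.062 = 177893.83379
P_0 = D_1/(1+r)^1 + D_2/(1+r)^2 + TV/(1+r)^2
    = 9337.95518 + 9529.77125 + 155089.34187 = 173957.06831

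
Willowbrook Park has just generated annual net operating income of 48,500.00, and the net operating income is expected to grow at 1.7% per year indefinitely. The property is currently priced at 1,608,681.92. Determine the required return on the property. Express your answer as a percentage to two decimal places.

D₁ = 48,500.00 × 1.017 = 49,324.5000
P = D₁/(r − g) ⇒ r = D₁/P + g = 49,324.5000/1,608,681.92 + 0.017 = 0.030661 + 0.017 = 0.047661

4.77%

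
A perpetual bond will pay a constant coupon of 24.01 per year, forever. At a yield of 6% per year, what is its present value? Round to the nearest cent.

400.17

Level perpetuity: PV = C / r = 24.01 / 0.06 = 400.17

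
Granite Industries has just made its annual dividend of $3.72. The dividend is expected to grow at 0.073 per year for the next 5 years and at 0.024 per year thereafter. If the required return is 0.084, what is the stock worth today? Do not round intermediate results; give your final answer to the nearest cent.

$78.37

D_1 = 3.99156
D_2 = 4.28294
D_3 = 4.59560
D_4 = 4.93108
D_5 = 5.29105
Terminal value at year 5: TV = D_5×(1+g_2)/(r−g_2) = 5.41803/0.06 = 90.30052
P_0 = D_1/(1+r)^1 + D_2/(1+r)^2 + D_3/(1+r)^3 + D_4/(1+r)^4 + D_5/(1+r)^5 + TV/(1+r)^5
    = 3.68225 + 3.64488 + 3.60790 + 3.57129 + 3.53505 + 60.33146 = 78.37283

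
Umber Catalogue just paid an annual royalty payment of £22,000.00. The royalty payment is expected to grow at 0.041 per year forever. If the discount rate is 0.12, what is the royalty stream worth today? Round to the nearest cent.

£289898.73

D₁ = D₀ × (1 + g) = £22,000.00 × 1.041 = £22,902.0000
Growing perpetuity: P = D₁ / (r − g) = £22,902.0000 / (0.12 − 0.041) = £289,898.73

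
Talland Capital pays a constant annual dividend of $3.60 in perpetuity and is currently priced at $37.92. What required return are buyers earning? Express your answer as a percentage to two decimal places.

9.49%

P = C/r ⇒ r = C/P = $3.60/$37.92 = 0.094937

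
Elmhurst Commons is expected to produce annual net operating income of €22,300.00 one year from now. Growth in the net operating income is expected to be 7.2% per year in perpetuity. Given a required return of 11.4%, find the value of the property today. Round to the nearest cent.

Growing perpetuity: P = D₁ / (r − g) = €22,300.0000 / (0.114 − 0.072) = €530,952.38

€530952.38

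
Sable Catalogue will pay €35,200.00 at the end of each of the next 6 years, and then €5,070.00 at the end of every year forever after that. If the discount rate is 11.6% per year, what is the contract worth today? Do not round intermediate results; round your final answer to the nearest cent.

PV of 6-year annuity: €35,200.00 × [1 − (1+0.116)^−6] / 0.116 = 146376.01076
Perpetuity value at year 6: €5,070.00 / 0.116 = 43706.89655
PV of perpetuity: 43706.89655 / (1+0.116)^6 = 22623.76091
Total PV = 146376.01076 + 22623.76091 = 168999.77167

€168999.77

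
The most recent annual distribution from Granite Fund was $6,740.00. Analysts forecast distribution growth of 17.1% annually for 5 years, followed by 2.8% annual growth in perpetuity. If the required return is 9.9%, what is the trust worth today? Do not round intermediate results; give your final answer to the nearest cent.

D_1 = 7892.54000
D_2 = 9242.16434
D_3 = 10822.57444
D_4 = 12673.23467
D_5 = 14840.35780
Terminal value at year 5: TV = D_5×(1+g_2)/(r−g_2) = 15255.88782/0.071 = 214871.65942
P_0 = D_1/(1+r)^1 + D_2/(1+r)^2 + D_3/(1+r)^3 + D_4/(1+r)^4 + D_5/(1+r)^5 + TV/(1+r)^5
    = 7181.56506 + 7652.05886 + 8153.37664 + 8687.53780 + 9256.69405 + 134026.49977 = 174957.73217

$174957.73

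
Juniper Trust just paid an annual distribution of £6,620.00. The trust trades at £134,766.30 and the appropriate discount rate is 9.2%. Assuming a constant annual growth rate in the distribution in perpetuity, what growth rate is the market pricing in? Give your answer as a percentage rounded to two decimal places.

P = D₀(1+g)/(r−g) ⇒ P(r−g) = D₀(1+g) ⇒ g(P+D₀) = P·r − D₀
g = (P·r − D₀)/(P + D₀) = (£134,766.30×0.092 − £6,620.00) / (£134,766.30 + £6,620.00) = 0.040870

4.09%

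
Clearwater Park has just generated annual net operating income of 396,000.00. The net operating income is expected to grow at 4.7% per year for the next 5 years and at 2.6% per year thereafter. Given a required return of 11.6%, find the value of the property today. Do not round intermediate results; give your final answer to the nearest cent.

4922695.30

D_1 = 414612.00000
D_2 = 434098.76400
D_3 = 454501.40591
D_4 = 475862.97199
D_5 = 498228.53167
Terminal value at year 5: TV = D_5×(1+g_2)/(r−g_2) = 511182.47349/0.09 = 5679805.26103
P_0 = D_1/(1+r)^1 + D_2/(1+r)^2 + D_3/(1+r)^3 + D_4/(1+r)^4 + D_5/(1+r)^5 + TV/(1+r)^5
    = 371516.12903 + 348546.04579 + 326996.15586 + 306778.65160 + 287811.15432 + 3281047.15927 = 4922695.29586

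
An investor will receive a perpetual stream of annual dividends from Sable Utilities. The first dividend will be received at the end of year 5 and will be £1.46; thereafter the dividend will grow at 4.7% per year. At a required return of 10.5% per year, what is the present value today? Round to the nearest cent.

£16.88

Value at end of year 4: C₁ / (r − g) = £1.46 / (0.105 − 0.047) = £25.1724
Discount to today: PV = £25.1724 / (1 + 0.105)^4 = £25.1724 / 1.490902 = £16.88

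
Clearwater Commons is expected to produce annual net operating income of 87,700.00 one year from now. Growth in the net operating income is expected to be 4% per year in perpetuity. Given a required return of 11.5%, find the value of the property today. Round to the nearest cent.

Growing perpetuity: P = D₁ / (r − g) = 87,700.0000 / (0.115 − 0.04) = 1,169,333.33

1169333.33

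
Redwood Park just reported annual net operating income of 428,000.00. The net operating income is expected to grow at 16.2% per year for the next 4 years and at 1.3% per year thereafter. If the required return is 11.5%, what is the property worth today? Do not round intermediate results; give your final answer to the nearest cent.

6914106.93

D_1 = 497336.00000
D_2 = 577904.43200
D_3 = 671524.94998
D_4 = 780311.99188
Terminal value at year 4: TV = D_4×(1+g_2)/(r−g_2) = 790456.04778/0.102 = 7749569.09584
P_0 = D_1/(1+r)^1 + D_2/(1+r)^2 + D_3/(1+r)^3 + D_4/(1+r)^4 + TV/(1+r)^4
    = 446041.25561 + 464842.99463 + 484437.27333 + 504857.49920 + 5013927.90872 = 6914106.93148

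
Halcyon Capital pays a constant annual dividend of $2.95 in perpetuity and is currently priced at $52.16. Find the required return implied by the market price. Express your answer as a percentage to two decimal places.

P = C/r ⇒ r = C/P = $2.95/$52.16 = 0.056557

5.66%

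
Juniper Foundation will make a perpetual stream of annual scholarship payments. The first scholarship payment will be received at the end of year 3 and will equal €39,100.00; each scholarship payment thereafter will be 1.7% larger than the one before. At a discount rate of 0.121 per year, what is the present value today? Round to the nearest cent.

Value at end of year 2: C₁ / (r − g) = €39,100.00 / (0.121 − 0.017) = €375,961.5385
Discount to today: PV = €375,961.5385 / (1 + 0.121)^2 = €375,961.5385 / 1.256641 = €299,179.75

€299179.75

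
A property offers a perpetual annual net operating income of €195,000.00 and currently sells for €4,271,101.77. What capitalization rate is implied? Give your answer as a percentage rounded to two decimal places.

4.57%

P = C/r ⇒ r = C/P = €195,000.00/€4,271,101.77 = 0.045656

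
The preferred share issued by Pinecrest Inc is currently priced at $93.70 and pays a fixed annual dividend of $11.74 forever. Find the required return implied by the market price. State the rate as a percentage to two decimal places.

12.53%

P = C/r ⇒ r = C/P = $11.74/$93.70 = 0.125293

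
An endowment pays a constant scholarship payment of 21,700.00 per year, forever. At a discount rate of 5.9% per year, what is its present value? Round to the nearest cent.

Level perpetuity: PV = C / r = 21,700.00 / 0.059 = 367,796.61

367796.61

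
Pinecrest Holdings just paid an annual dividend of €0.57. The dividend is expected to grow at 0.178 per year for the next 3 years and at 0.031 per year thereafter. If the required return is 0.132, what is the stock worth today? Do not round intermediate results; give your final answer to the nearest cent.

€8.41

D_1 = 0.67146
D_2 = 0.79098
D_3 = 0.93177
Terminal value at year 3: TV = D_3×(1+g_2)/(r−g_2) = 0.96066/0.101 = 9.51148
P_0 = D_1/(1+r)^1 + D_2/(1+r)^2 + D_3/(1+r)^3 + TV/(1+r)^3
    = 0.59316 + 0.61727 + 0.64235 + 6.55705 = 8.40983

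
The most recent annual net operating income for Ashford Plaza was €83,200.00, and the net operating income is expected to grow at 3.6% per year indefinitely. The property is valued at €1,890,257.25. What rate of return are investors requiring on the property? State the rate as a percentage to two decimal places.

8.16%

D₁ = €83,200.00 × 1.036 = €86,195.2000
P = D₁/(r − g) ⇒ r = D₁/P + g = €86,195.2000/€1,890,257.25 + 0.036 = 0.045600 + 0.036 = 0.081600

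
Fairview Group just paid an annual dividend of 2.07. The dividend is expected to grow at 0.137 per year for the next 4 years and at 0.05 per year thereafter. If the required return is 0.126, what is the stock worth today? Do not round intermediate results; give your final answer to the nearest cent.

D_1 = 2.35359
D_2 = 2.67603
D_3 = 3.04265
D_4 = 3.45949
Terminal value at year 4: TV = D_4×(1+g_2)/(r−g_2) = 3.63247/0.076 = 47.79560
P_0 = D_1/(1+r)^1 + D_2/(1+r)^2 + D_3/(1+r)^3 + D_4/(1+r)^4 + TV/(1+r)^4
    = 2.09022 + 2.11064 + 2.13126 + 2.15208 + 29.73270 = 38.21691

38.22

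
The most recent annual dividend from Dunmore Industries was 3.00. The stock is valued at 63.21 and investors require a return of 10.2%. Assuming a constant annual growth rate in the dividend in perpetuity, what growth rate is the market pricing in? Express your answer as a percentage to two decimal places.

P = D₀(1+g)/(r−g) ⇒ P(r−g) = D₀(1+g) ⇒ g(P+D₀) = P·r − D₀
g = (P·r − D₀)/(P + D₀) = (63.21×0.102 − 3.00) / (63.21 + 3.00) = 0.052068

5.21%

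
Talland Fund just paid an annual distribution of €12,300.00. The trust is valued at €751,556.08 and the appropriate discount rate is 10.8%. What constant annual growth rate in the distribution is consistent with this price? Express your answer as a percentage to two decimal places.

9.02%

P = D₀(1+g)/(r−g) ⇒ P(r−g) = D₀(1+g) ⇒ g(P+D₀) = P·r − D₀
g = (P·r − D₀)/(P + D₀) = (€751,556.08×0.108 − €12,300.00) / (€751,556.08 + €12,300.00) = 0.090158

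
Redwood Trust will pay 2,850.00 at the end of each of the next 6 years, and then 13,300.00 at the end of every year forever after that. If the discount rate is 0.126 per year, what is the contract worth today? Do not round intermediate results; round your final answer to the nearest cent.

PV of 6-year annuity: 2,850.00 × [1 − (1+0.126)^−6] / 0.126 = 11521.06675
Perpetuity value at year 6: 13,300.00 / 0.126 = 105555.55556
PV of perpetuity: 105555.55556 / (1+0.126)^6 = 51790.57738
Total PV = 11521.06675 + 51790.57738 = 63311.64414

63311.64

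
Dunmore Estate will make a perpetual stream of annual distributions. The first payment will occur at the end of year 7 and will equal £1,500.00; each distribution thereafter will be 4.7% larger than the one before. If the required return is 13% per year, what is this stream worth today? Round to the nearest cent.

£8680.46

Value at end of year 6: C₁ / (r − g) = £1,500.00 / (0.13 − 0.047) = £18,072.2892
Discount to today: PV = £18,072.2892 / (1 + 0.13)^6 = £18,072.2892 / 2.081952 = £8,680.46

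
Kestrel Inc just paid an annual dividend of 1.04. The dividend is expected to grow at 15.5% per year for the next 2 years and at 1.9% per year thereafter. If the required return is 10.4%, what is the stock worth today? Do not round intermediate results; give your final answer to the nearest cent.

15.87

D_1 = 1.20120
D_2 = 1.38739
Terminal value at year 2: TV = D_2×(1+g_2)/(r−g_2) = 1.41375/0.085 = 16.63231
P_0 = D_1/(1+r)^1 + D_2/(1+r)^2 + TV/(1+r)^2
    = 1.08804 + 1.13831 + 13.64628 = 15.87263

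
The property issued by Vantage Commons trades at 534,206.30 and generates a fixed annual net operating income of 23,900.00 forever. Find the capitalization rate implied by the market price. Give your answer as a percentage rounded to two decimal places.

P = C/r ⇒ r = C/P = 23,900.00/534,206.30 = 0.044739

4.47%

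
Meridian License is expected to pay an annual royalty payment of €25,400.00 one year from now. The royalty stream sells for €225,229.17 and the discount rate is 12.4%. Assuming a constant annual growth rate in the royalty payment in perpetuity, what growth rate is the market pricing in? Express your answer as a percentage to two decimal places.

P = D₁/(r−g) ⇒ g = r − D₁/P = 0.124 − €25,400.00/€225,229.17 = 0.011226

1.12%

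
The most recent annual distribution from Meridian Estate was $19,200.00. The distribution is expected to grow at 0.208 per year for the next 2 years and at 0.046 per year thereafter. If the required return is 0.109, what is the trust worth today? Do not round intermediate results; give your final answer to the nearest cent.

D_1 = 23193.60000
D_2 = 28017.86880
Terminal value at year 2: TV = D_2×(1+g_2)/(r−g_2) = 29306.69076/0.063 = 465185.56770
P_0 = D_1/(1+r)^1 + D_2/(1+r)^2 + TV/(1+r)^2
    = 20913.97656 + 22780.95913 + 378236.24212 = 421931.17781

$421931.18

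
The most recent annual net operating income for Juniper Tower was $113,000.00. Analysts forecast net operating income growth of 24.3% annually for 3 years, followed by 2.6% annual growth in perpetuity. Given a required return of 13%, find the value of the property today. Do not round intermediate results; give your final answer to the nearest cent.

D_1 = 140459.00000
D_2 = 174590.53700
D_3 = 217016.03749
Terminal value at year 3: TV = D_3×(1+g_2)/(r−g_2) = 222658.45447/0.104 = 2140946.67756
P_0 = D_1/(1+r)^1 + D_2/(1+r)^2 + D_3/(1+r)^3 + TV/(1+r)^3
    = 124300.00000 + 136730.00000 + 150403.00000 + 1483783.44231 = 1895216.44231

$1895216.44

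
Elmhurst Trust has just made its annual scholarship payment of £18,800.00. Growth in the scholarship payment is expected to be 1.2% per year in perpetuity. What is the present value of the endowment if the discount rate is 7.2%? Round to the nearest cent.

£317093.33

D₁ = D₀ × (1 + g) = £18,800.00 × 1.012 = £19,025.6000
Growing perpetuity: P = D₁ / (r − g) = £19,025.6000 / (0.072 − 0.012) = £317,093.33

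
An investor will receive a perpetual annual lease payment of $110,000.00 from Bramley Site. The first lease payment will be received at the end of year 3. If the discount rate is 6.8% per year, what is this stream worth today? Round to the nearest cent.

Value at end of year 2: C / r = $110,000.00 / 0.068 = $1,617,647.0588
Discount to today: PV = $1,617,647.0588 / (1 + 0.068)^2 = $1,617,647.0588 / 1.140624 = $1,418,212.36

$1418212.36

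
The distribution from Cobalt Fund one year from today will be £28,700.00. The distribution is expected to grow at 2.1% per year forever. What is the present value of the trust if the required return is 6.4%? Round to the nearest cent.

£667441.86

Growing perpetuity: P = D₁ / (r − g) = £28,700.0000 / (0.064 − 0.021) = £667,441.86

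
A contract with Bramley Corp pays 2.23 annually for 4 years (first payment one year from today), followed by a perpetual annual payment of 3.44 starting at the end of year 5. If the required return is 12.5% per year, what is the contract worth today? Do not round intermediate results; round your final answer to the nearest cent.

23.88

PV of 4-year annuity: 2.23 × [1 − (1+0.125)^−4] / 0.125 = 6.70258
Perpetuity value at year 4: 3.44 / 0.125 = 27.52000
PV of perpetuity: 27.52000 / (1+0.125)^4 = 17.18060
Total PV = 6.70258 + 17.18060 = 23.88318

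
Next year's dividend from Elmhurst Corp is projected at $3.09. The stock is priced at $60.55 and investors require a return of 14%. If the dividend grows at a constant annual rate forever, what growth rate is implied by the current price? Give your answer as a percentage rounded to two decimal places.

8.90%

P = D₁/(r−g) ⇒ g = r − D₁/P = 0.14 − $3.09/$60.55 = 0.088968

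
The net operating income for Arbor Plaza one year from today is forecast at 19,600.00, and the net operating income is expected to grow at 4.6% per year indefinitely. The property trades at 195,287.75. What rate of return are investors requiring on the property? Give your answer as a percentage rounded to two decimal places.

P = D₁/(r − g) ⇒ r = D₁/P + g = 19,600.0000/195,287.75 + 0.046 = 0.100365 + 0.046 = 0.146365

14.64%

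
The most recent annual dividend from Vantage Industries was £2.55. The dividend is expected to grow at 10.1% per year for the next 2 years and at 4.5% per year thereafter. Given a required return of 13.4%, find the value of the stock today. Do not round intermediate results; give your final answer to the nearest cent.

D_1 = 2.80755
D_2 = 3.09111
Terminal value at year 2: TV = D_2×(1+g_2)/(r−g_2) = 3.23021/0.089 = 36.29452
P_0 = D_1/(1+r)^1 + D_2/(1+r)^2 + TV/(1+r)^2
    = 2.47579 + 2.40375 + 28.22377 = 33.10331

£33.10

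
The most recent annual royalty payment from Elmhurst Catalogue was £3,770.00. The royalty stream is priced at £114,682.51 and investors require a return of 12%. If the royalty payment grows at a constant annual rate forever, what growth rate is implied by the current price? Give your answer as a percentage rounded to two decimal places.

8.44%

P = D₀(1+g)/(r−g) ⇒ P(r−g) = D₀(1+g) ⇒ g(P+D₀) = P·r − D₀
g = (P·r − D₀)/(P + D₀) = (£114,682.51×0.12 − £3,770.00) / (£114,682.51 + £3,770.00) = 0.084354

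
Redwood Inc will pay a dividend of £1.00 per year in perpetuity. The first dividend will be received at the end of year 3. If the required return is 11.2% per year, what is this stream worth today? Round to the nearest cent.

£7.22

Value at end of year 2: C / r = £1.00 / 0.112 = £8.9286
Discount to today: PV = £8.9286 / (1 + 0.112)^2 = £8.9286 / 1.236544 = £7.22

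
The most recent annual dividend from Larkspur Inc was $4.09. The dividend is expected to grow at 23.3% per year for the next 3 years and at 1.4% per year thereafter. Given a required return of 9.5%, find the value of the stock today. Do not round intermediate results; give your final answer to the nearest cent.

$88.73

D_1 = 5.04297
D_2 = 6.21798
D_3 = 7.66677
Terminal value at year 3: TV = D_3×(1+g_2)/(r−g_2) = 7.77411/0.081 = 95.97662
P_0 = D_1/(1+r)^1 + D_2/(1+r)^2 + D_3/(1+r)^3 + TV/(1+r)^3
    = 4.60545 + 5.18587 + 5.83943 + 73.10097 = 88.73171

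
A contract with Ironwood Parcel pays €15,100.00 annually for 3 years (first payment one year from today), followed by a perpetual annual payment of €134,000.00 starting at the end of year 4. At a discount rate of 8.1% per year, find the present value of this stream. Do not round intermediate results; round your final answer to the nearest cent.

€1348456.21

PV of 3-year annuity: €15,100.00 × [1 − (1+0.081)^−3] / 0.081 = 38844.05490
Perpetuity value at year 3: €134,000.00 / 0.081 = 1654320.98765
PV of perpetuity: 1654320.98765 / (1+0.081)^3 = 1309612.15607
Total PV = 38844.05490 + 1309612.15607 = 1348456.21097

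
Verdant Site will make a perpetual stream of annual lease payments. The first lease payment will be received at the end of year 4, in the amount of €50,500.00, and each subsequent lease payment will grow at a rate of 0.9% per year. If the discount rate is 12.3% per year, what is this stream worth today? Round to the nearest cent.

€312785.97

Value at end of year 3: C₁ / (r − g) = €50,500.00 / (0.123 − 0.009) = €442,982.4561
Discount to today: PV = €442,982.4561 / (1 + 0.123)^3 = €442,982.4561 / 1.416248 = €312,785.97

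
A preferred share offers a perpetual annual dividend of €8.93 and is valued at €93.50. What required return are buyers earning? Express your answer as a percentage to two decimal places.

9.55%

P = C/r ⇒ r = C/P = €8.93/€93.50 = 0.095508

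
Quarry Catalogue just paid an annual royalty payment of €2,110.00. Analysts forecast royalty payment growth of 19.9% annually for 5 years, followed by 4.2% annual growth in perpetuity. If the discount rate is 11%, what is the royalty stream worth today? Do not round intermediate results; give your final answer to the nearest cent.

€60922.75

D_1 = 2529.89000
D_2 = 3033.33811
D_3 = 3636.97239
D_4 = 4360.72990
D_5 = 5228.51515
Terminal value at year 5: TV = D_5×(1+g_2)/(r−g_2) = 5448.11279/0.068 = 80119.30569
P_0 = D_1/(1+r)^1 + D_2/(1+r)^2 + D_3/(1+r)^3 + D_4/(1+r)^4 + D_5/(1+r)^5 + TV/(1+r)^5
    = 2279.18018 + 2461.92526 + 2659.32287 + 2872.54786 + 3102.86926 + 47546.90836 = 60922.75378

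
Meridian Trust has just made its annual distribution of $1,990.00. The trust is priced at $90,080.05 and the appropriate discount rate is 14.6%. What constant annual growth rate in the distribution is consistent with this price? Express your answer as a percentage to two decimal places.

12.12%

P = D₀(1+g)/(r−g) ⇒ P(r−g) = D₀(1+g) ⇒ g(P+D₀) = P·r − D₀
g = (P·r − D₀)/(P + D₀) = ($90,080.05×0.146 − $1,990.00) / ($90,080.05 + $1,990.00) = 0.121230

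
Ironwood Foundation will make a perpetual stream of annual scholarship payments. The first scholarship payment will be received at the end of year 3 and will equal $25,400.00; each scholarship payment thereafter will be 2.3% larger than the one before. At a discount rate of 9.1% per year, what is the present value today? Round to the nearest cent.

$313816.16

Value at end of year 2: C₁ / (r − g) = $25,400.00 / (0.091 − 0.023) = $373,529.4118
Discount to today: PV = $373,529.4118 / (1 + 0.091)^2 = $373,529.4118 / 1.190281 = $313,816.16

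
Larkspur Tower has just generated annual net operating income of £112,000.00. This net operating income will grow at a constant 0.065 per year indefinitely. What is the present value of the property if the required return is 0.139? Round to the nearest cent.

D₁ = D₀ × (1 + g) = £112,000.00 × 1.065 = £119,280.0000
Growing perpetuity: P = D₁ / (r − g) = £119,280.0000 / (0.139 − 0.065) = £1,611,891.89

£1611891.89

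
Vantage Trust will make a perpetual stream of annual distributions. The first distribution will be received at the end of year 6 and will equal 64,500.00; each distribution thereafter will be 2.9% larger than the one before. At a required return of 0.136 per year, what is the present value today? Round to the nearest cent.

318628.25

Value at end of year 5: C₁ / (r − g) = 64,500.00 / (0.136 − 0.029) = 602,803.7383
Discount to today: PV = 602,803.7383 / (1 + 0.136)^5 = 602,803.7383 / 1.891872 = 318,628.25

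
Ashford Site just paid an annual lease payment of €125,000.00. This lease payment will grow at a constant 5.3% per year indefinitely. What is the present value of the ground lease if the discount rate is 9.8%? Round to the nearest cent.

€2925000.00

D₁ = D₀ × (1 + g) = €125,000.00 × 1.053 = €131,625.0000
Growing perpetuity: P = D₁ / (r − g) = €131,625.0000 / (0.098 − 0.053) = €2,925,000.00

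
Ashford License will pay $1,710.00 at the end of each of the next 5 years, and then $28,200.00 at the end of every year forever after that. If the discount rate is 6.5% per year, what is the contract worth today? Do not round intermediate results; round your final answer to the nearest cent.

PV of 5-year annuity: $1,710.00 × [1 − (1+0.065)^−5] / 0.065 = 7106.21184
Perpetuity value at year 5: $28,200.00 / 0.065 = 433846.15385
PV of perpetuity: 433846.15385 / (1+0.065)^5 = 316655.99369
Total PV = 7106.21184 + 316655.99369 = 323762.20553

$323762.21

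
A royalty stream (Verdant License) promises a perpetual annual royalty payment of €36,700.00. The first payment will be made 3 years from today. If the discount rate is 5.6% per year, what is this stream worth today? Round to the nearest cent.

€587692.57

Value at end of year 2: C / r = €36,700.00 / 0.056 = €655,357.1429
Discount to today: PV = €655,357.1429 / (1 + 0.056)^2 = €655,357.1429 / 1.115136 = €587,692.57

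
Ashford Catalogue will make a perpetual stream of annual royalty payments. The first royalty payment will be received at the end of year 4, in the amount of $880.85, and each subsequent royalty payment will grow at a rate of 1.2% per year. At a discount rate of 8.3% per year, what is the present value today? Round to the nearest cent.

$9766.93

Value at end of year 3: C₁ / (r − g) = $880.85 / (0.083 − 0.012) = $12,406.3380
Discount to today: PV = $12,406.3380 / (1 + 0.083)^3 = $12,406.3380 / 1.270239 = $9,766.93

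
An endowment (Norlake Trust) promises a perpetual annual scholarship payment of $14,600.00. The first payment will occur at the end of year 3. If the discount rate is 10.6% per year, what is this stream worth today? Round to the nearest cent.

Value at end of year 2: C / r = $14,600.00 / 0.106 = $137,735.8491
Discount to today: PV = $137,735.8491 / (1 + 0.106)^2 = $137,735.8491 / 1.223236 = $112,599.57

$112599.57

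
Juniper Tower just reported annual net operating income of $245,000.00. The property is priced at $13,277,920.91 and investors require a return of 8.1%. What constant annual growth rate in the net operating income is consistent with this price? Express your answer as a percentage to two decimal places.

6.14%

P = D₀(1+g)/(r−g) ⇒ P(r−g) = D₀(1+g) ⇒ g(P+D₀) = P·r − D₀
g = (P·r − D₀)/(P + D₀) = ($13,277,920.91×0.081 − $245,000.00) / ($13,277,920.91 + $245,000.00) = 0.061415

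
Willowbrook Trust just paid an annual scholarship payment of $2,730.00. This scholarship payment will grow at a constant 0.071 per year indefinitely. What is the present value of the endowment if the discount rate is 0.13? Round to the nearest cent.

D₁ = D₀ × (1 + g) = $2,730.00 × 1.071 = $2,923.8300
Growing perpetuity: P = D₁ / (r − g) = $2,923.8300 / (0.13 − 0.071) = $49,556.44

$49556.44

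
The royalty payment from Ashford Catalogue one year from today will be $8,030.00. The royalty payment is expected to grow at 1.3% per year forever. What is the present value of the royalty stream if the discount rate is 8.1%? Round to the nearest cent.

Growing perpetuity: P = D₁ / (r − g) = $8,030.0000 / (0.081 − 0.013) = $118,088.24

$118088.24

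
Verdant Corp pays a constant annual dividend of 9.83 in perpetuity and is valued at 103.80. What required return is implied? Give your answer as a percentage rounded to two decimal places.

9.47%

P = C/r ⇒ r = C/P = 9.83/103.80 = 0.094701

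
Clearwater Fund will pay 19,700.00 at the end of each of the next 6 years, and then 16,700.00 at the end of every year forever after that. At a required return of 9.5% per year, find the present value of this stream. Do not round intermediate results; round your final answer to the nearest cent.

189048.95

PV of 6-year annuity: 19,700.00 × [1 − (1+0.095)^−6] / 0.095 = 87070.55990
Perpetuity value at year 6: 16,700.00 / 0.095 = 175789.47368
PV of perpetuity: 175789.47368 / (1+0.095)^6 = 101978.38991
Total PV = 87070.55990 + 101978.38991 = 189048.94981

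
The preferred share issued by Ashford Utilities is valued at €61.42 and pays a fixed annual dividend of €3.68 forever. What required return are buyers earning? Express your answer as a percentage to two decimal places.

5.99%

P = C/r ⇒ r = C/P = €3.68/€61.42 = 0.059915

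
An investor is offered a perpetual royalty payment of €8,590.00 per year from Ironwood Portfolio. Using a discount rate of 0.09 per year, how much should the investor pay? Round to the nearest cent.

Level perpetuity: PV = C / r = €8,590.00 / 0.09 = €95,444.44

€95444.44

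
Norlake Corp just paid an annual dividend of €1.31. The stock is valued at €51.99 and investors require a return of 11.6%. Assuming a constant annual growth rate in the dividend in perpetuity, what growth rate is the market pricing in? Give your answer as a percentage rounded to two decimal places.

P = D₀(1+g)/(r−g) ⇒ P(r−g) = D₀(1+g) ⇒ g(P+D₀) = P·r − D₀
g = (P·r − D₀)/(P + D₀) = (€51.99×0.116 − €1.31) / (€51.99 + €1.31) = 0.088571

8.86%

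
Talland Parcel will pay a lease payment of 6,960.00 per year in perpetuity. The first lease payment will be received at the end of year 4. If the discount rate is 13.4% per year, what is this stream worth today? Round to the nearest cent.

Value at end of year 3: C / r = 6,960.00 / 0.134 = 51,940.2985
Discount to today: PV = 51,940.2985 / (1 + 0.134)^3 = 51,940.2985 / 1.458274 = 35,617.65

35617.65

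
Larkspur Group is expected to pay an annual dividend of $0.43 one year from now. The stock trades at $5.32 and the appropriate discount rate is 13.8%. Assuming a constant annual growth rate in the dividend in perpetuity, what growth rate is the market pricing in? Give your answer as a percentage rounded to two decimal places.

5.72%

P = D₁/(r−g) ⇒ g = r − D₁/P = 0.138 − $0.43/$5.32 = 0.057173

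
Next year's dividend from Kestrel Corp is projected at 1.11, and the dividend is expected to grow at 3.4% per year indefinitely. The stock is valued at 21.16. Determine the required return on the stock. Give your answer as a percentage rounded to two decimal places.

P = D₁/(r − g) ⇒ r = D₁/P + g = 1.1100/21.16 + 0.034 = 0.052457 + 0.034 = 0.086457

8.65%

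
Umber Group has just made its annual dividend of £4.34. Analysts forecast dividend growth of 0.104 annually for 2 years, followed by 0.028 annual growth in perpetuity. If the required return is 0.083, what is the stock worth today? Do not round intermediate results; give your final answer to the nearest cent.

£93.23

D_1 = 4.79136
D_2 = 5.28966
Terminal value at year 2: TV = D_2×(1+g_2)/(r−g_2) = 5.43777/0.055 = 98.86858
P_0 = D_1/(1+r)^1 + D_2/(1+r)^2 + TV/(1+r)^2
    = 4.42416 + 4.50994 + 84.29492 = 93.22901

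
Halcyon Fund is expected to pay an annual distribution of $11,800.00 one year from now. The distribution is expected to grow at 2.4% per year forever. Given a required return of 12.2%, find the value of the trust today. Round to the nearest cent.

$120408.16

Growing perpetuity: P = D₁ / (r − g) = $11,800.0000 / (0.122 − 0.024) = $120,408.16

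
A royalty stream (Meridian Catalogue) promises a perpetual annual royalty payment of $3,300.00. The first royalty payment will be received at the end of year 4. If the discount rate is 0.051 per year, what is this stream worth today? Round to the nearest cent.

Value at end of year 3: C / r = $3,300.00 / 0.051 = $64,705.8824
Discount to today: PV = $64,705.8824 / (1 + 0.051)^3 = $64,705.8824 / 1.160936 = $55,735.98

$55735.98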